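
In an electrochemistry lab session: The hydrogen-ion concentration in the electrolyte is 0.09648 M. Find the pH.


pH = −log10[H+]
pH = −log10(0.09648) = 1.02

1.02


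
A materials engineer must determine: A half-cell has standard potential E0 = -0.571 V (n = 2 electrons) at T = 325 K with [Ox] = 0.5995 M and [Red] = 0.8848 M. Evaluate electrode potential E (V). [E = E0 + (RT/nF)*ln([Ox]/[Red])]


Apply the Nernst equation: E = E0 + (RT/nF)*ln([Ox]/[Red])
Step 1: RT/nF = 8.314*325/(2*96485) = 0.01400244 V
Step 2: [Ox]/[Red] = 0.5995/0.8848 = 0.677554
Step 3: ln(0.677554) = -0.389266
Step 4: correction = 0.01400244 * -0.389266 = -0.0055 V
E = -0.571 + -0.0055 = -0.5765 V

-0.5765 V


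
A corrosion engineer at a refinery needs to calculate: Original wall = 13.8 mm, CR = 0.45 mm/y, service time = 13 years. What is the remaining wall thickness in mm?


Remaining wall = original − CR × time
t = 13.8 − 0.45*13 = 13.8 − 5.85 = 7.95 mm

7.95 mm


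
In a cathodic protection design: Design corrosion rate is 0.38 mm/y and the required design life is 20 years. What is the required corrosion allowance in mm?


Corrosion allowance = CR × design life
CA = 0.38 * 20 = 7.6 mm

7.6 mm


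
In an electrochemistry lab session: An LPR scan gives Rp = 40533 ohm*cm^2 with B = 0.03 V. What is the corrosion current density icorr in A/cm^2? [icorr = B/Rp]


Apply the Stern-Geary relation: icorr = B / Rp
icorr = 0.03 / 40533 = 7.401×10^-7 A/cm^2

7.401×10^-7 A/cm^2


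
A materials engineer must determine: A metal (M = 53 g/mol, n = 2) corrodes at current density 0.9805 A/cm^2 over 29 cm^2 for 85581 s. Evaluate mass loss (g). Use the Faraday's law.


Apply Faraday's law: m = i*A*t*M / (n*F)
Total charge passed Q = i*A*t = 0.9805*29*85581 = 2433452.9445 C
m = Q*M/(n*F) = 2433452.9445*53/(2*96485) = 668.35781 g

668.35781 g


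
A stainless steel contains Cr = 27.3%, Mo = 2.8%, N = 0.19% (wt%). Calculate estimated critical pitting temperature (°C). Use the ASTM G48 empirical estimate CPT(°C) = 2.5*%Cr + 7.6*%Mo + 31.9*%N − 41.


Apply the ASTM G48 empirical CPT estimate: CPT(°C) = 2.5*%Cr + 7.6*%Mo + 31.9*%N − 41
2.5*27.3 = 68.25; 7.6*2.8 = 21.28; 31.9*0.19 = 6.061
CPT = 68.25 + 21.28 + 6.061 − 41 = 54.591 °C
Rounded to 0.1 °C: CPT ≈ 54.6 °C

54.6 °C


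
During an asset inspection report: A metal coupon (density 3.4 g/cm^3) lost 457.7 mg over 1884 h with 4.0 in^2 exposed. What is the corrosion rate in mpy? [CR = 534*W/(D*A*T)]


Apply the mpy weight-loss relation: CR = 534 * W / (D * A * T)
Numerator: 534 * 457.7 = 244411.8
Denominator: 3.4 * 4.0 * 1884 = 25622.4
CR = 244411.8 / 25622.4 = 9.539 mpy

9.539 mpy


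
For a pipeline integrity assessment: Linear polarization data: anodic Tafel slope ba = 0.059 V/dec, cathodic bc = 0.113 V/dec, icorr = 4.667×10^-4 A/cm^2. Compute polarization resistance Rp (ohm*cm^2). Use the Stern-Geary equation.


Apply the Stern-Geary equation: Rp = ba*bc / (2.303*icorr*(ba+bc))
ba*bc = 0.059*0.113 = 0.006667
ba+bc = 0.172; 2.303*icorr*(ba+bc) = 2.303*4.667×10^-4*0.172 = 1.8486734×10^-4
Rp = 0.006667 / 1.8486734×10^-4 = 36.1 ohm*cm^2

36.1 ohm*cm^2


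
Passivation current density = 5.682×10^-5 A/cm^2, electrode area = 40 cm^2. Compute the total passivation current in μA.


I = i_pass * A, then convert A → μA (×10^6)
I = 5.682×10^-5 * 40 * 10^6 = 2272.8 μA

2272.8 μA


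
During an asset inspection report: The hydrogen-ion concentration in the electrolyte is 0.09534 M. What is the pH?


pH = −log10[H+]
pH = −log10(0.09534) = 1.02

1.02


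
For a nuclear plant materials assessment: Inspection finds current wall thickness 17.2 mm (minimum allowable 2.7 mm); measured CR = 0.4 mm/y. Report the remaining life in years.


Apply the remaining-life relation: RL = (t_current − t_min) / CR
RL = (17.2 − 2.7) / 0.4 = 14.5 / 0.4 = 36.3 years

36.3 years


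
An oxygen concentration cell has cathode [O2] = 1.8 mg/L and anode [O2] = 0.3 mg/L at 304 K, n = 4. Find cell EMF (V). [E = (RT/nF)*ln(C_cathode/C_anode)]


Apply the Nernst concentration-cell relation: E = (RT/nF)*ln(C_cathode/C_anode)
RT/nF = 8.314*304/(4*96485) = 0.00654883 V
ln(1.8/0.3) = 1.79176
E = 0.00654883 * 1.79176 = 0.01173 V

0.01173 V


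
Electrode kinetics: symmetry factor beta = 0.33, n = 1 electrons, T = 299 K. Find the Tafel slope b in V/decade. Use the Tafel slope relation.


Apply the Tafel slope relation: b = 2.303*R*T/(beta*n*F)
Numerator: 2.303 * 8.314 * 299 = 5725.0
Denominator: 0.33 * 1 * 96485 = 31840.05
b = 5725.0 / 31840.05 = 0.18 V/decade

0.18 V/decade


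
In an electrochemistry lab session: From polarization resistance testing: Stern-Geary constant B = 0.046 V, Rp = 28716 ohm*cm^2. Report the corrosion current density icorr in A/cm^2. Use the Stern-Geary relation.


Apply the Stern-Geary relation: icorr = B / Rp
icorr = 0.046 / 28716 = 1.602×10^-6 A/cm^2

1.602×10^-6 A/cm^2


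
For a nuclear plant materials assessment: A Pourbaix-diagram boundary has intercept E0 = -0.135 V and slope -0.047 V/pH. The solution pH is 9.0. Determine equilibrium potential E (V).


Apply the Pourbaix line equation: E = E0 + slope*pH
E = -0.135 + (-0.047)*9.0 = -0.135 + (-0.423) = -0.558 V
Rounded to 3 decimal places: E = -0.558 V

-0.558 V


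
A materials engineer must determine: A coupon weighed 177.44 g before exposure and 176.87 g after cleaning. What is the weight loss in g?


Weight loss = initial − final
WL = 177.44 − 176.87 = 0.57 g

0.57 g


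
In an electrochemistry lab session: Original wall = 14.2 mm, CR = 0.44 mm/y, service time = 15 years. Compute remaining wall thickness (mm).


Remaining wall = original − CR × time
t = 14.2 − 0.44*15 = 14.2 − 6.6 = 7.6 mm

7.6 mm


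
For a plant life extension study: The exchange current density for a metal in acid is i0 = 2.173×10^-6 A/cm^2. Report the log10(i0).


i0 = 2.173×10^-6 A/cm^2
log10(i0) = -5.663

-5.663


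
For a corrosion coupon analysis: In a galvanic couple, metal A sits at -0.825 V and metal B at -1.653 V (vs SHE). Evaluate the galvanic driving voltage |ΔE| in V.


Driving voltage is the absolute potential difference.
|ΔE| = |-0.825 − (-1.653)| = 0.828 V

0.828 V


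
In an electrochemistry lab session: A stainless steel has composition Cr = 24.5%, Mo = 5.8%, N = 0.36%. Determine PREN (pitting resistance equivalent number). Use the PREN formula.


Apply the PREN formula: PREN = Cr + 3.3*Mo + 16*N
PREN = 24.5 + 3.3*5.8 + 16*0.36
PREN = 24.5 + 19.14 + 5.76 = 49.4

49.4


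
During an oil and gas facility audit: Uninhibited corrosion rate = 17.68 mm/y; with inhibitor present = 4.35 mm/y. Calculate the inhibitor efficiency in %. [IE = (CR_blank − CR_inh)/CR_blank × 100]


Apply the inhibitor-efficiency definition: IE = (CR_blank − CR_inh)/CR_blank × 100
IE = (17.68 − 4.35) / 17.68 × 100
IE = 13.33 / 17.68 × 100 = 75.4 %

75.4 %


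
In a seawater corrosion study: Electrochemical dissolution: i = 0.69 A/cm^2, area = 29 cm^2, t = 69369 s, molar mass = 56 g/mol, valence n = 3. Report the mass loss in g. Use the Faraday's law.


Apply Faraday's law: m = i*A*t*M / (n*F)
Total charge passed Q = i*A*t = 0.69*29*69369 = 1388073.69 C
m = Q*M/(n*F) = 1388073.69*56/(3*96485) = 268.546 g

268.546 g


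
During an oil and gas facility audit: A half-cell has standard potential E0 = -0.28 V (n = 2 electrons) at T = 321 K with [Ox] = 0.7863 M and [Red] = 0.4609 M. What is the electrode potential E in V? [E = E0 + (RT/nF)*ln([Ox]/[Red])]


Apply the Nernst equation: E = E0 + (RT/nF)*ln([Ox]/[Red])
Step 1: RT/nF = 8.314*321/(2*96485) = 0.0138301 V
Step 2: [Ox]/[Red] = 0.7863/0.4609 = 1.70601
Step 3: ln(1.70601) = 0.534157
Step 4: correction = 0.0138301 * 0.534157 = 0.0074 V
E = -0.28 + 0.0074 = -0.2726 V

-0.2726 V


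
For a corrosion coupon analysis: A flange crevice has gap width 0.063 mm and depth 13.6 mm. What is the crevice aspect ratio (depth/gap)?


Aspect ratio = depth / gap
Ratio = 13.6 / 0.063 = 215.9

215.9


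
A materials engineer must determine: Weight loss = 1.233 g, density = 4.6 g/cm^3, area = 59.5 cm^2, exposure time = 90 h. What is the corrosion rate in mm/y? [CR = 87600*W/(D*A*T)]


Apply the mm/y weight-loss relation: CR = 87600 * W / (D * A * T)
Numerator: 87600 * 1.233 = 108010.8
Denominator: 4.6 * 59.5 * 90 = 24633.0
CR = 108010.8 / 24633.0 = 4.3848 mm/y

4.3848 mm/y


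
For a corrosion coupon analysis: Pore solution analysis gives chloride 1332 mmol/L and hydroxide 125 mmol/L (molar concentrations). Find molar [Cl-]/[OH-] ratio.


Threshold parameter = [Cl-] / [OH-] (molar basis; both in mmol/L, so units cancel)
Ratio = 1332 / 125 = 10.66

10.66


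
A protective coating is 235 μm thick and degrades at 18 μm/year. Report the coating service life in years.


Service life = thickness / degradation rate
Life = 235 / 18 = 13.1 years

13.1 years


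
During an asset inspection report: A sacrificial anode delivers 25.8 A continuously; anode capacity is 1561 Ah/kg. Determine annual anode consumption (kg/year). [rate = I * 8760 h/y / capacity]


Annual consumption = current * hours per year / capacity
Rate = 25.8 * 8760 / 1561 = 144.8 kg/year

144.8 kg/year


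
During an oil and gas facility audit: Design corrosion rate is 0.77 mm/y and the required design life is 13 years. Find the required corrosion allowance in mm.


Corrosion allowance = CR × design life
CA = 0.77 * 13 = 10.01 mm

10.01 mm


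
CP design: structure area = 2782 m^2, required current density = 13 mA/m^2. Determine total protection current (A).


I = area * current density, then convert mA → A (÷1000)
I = 2782 * 13 / 1000 = 36.17 A

36.17 A


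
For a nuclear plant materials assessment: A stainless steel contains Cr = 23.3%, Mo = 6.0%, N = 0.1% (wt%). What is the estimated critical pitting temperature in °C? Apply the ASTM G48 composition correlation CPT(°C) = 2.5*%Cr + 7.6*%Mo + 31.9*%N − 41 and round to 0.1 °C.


Apply the ASTM G48 empirical CPT estimate: CPT(°C) = 2.5*%Cr + 7.6*%Mo + 31.9*%N − 41
2.5*23.3 = 58.25; 7.6*6.0 = 45.6; 31.9*0.1 = 3.19
CPT = 58.25 + 45.6 + 3.19 − 41 = 66.04 °C
Rounded to 0.1 °C: CPT ≈ 66.0 °C

66.0 °C


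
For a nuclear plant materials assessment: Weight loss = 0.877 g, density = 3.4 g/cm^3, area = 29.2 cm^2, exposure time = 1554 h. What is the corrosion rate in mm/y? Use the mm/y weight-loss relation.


Apply the mm/y weight-loss relation: CR = 87600 * W / (D * A * T)
Numerator: 87600 * 0.877 = 76825.2
Denominator: 3.4 * 29.2 * 1554 = 154281.12
CR = 76825.2 / 154281.12 = 0.49796 mm/y

0.49796 mm/y


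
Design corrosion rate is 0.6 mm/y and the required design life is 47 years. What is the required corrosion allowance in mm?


Corrosion allowance = CR × design life
CA = 0.6 * 47 = 28.2 mm

28.2 mm


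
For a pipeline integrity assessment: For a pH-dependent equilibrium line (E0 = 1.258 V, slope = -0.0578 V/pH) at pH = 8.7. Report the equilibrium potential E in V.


Apply the Pourbaix line equation: E = E0 + slope*pH
E = 1.258 + (-0.0578)*8.7 = 1.258 + (-0.50286) = 0.75514 V
Rounded to 4 decimal places: E = 0.7551 V

0.7551 V


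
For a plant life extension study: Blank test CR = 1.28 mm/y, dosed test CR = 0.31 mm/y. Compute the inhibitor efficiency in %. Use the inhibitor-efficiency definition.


Apply the inhibitor-efficiency definition: IE = (CR_blank − CR_inh)/CR_blank × 100
IE = (1.28 − 0.31) / 1.28 × 100
IE = 0.97 / 1.28 × 100 = 75.8 %

75.8 %


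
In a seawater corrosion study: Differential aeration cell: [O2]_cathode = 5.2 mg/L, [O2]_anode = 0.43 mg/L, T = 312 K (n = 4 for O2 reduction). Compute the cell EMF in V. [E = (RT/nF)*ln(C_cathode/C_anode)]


Apply the Nernst concentration-cell relation: E = (RT/nF)*ln(C_cathode/C_anode)
RT/nF = 8.314*312/(4*96485) = 0.00672117 V
ln(5.2/0.43) = 2.49263
E = 0.00672117 * 2.49263 = 0.01675 V

0.01675 V


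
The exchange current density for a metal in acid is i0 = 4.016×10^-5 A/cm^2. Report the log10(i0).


i0 = 4.016×10^-5 A/cm^2
log10(i0) = -4.396

-4.396


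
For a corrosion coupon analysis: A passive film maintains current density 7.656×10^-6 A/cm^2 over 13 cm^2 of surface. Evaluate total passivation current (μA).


I = i_pass * A, then convert A → μA (×10^6)
I = 7.656×10^-6 * 13 * 10^6 = 99.53 μA

99.53 μA


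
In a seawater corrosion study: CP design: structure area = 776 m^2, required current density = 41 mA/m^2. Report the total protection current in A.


I = area * current density, then convert mA → A (÷1000)
I = 776 * 41 / 1000 = 31.82 A

31.82 A


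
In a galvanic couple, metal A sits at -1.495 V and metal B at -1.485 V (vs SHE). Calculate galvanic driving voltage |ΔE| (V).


Driving voltage is the absolute potential difference.
|ΔE| = |-1.495 − (-1.485)| = 0.01 V

0.01 V


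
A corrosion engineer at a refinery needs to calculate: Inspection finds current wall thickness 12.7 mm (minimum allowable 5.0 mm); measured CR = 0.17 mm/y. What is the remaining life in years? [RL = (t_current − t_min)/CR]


Apply the remaining-life relation: RL = (t_current − t_min) / CR
RL = (12.7 − 5.0) / 0.17 = 7.7 / 0.17 = 45.3 years

45.3 years


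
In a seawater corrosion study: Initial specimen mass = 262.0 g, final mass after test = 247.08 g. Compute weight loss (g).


Weight loss = initial − final
WL = 262.0 − 247.08 = 14.92 g

14.92 g


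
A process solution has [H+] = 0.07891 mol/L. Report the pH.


pH = −log10[H+]
pH = −log10(0.07891) = 1.1

1.1


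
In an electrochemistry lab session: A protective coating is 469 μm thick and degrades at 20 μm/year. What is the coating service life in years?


Service life = thickness / degradation rate
Life = 469 / 20 = 23.5 years

23.5 years


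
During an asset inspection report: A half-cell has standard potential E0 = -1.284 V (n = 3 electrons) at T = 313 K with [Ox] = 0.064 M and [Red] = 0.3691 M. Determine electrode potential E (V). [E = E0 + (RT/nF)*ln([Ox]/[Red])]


Apply the Nernst equation: E = E0 + (RT/nF)*ln([Ox]/[Red])
Step 1: RT/nF = 8.314*313/(3*96485) = 0.00899028 V
Step 2: [Ox]/[Red] = 0.064/0.3691 = 0.173395
Step 3: ln(0.173395) = -1.752183
Step 4: correction = 0.00899028 * -1.752183 = -0.016 V
E = -1.284 + -0.016 = -1.3 V

-1.3 V


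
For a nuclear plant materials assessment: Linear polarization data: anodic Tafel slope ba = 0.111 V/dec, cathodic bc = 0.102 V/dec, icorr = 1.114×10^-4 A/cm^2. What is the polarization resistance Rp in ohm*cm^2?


Apply the Stern-Geary equation: Rp = ba*bc / (2.303*icorr*(ba+bc))
ba*bc = 0.111*0.102 = 0.011322
ba+bc = 0.213; 2.303*icorr*(ba+bc) = 2.303*1.114×10^-4*0.213 = 5.4646045×10^-5
Rp = 0.011322 / 5.4646045×10^-5 = 207.2 ohm*cm^2

207.2 ohm*cm^2


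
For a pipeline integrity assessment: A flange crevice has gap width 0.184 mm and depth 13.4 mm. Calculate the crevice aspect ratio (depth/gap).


Aspect ratio = depth / gap
Ratio = 13.4 / 0.184 = 72.8

72.8


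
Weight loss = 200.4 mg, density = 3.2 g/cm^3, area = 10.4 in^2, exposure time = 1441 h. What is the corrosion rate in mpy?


Apply the mpy weight-loss relation: CR = 534 * W / (D * A * T)
Numerator: 534 * 200.4 = 107013.6
Denominator: 3.2 * 10.4 * 1441 = 47956.48
CR = 107013.6 / 47956.48 = 2.231 mpy

2.231 mpy


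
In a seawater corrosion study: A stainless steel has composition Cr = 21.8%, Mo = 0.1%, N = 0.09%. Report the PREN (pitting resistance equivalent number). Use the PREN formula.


Apply the PREN formula: PREN = Cr + 3.3*Mo + 16*N
PREN = 21.8 + 3.3*0.1 + 16*0.09
PREN = 21.8 + 0.33 + 1.44 = 23.57

23.57


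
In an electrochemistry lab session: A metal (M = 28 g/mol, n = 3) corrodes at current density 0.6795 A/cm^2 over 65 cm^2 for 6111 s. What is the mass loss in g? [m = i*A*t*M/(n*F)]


Apply Faraday's law: m = i*A*t*M / (n*F)
Total charge passed Q = i*A*t = 0.6795*65*6111 = 269907.5925 C
m = Q*M/(n*F) = 269907.5925*28/(3*96485) = 26.109 g

26.109 g


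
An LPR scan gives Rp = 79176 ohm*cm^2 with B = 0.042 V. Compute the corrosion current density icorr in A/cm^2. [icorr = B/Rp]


Apply the Stern-Geary relation: icorr = B / Rp
icorr = 0.042 / 79176 = 5.305×10^-7 A/cm^2

5.305×10^-7 A/cm^2


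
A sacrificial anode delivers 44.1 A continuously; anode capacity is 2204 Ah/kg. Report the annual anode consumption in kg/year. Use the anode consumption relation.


Annual consumption = current * hours per year / capacity
Rate = 44.1 * 8760 / 2204 = 175.3 kg/year

175.3 kg/year


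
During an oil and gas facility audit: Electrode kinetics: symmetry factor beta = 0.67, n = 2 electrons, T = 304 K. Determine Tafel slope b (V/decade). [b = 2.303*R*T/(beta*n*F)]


Apply the Tafel slope relation: b = 2.303*R*T/(beta*n*F)
Numerator: 2.303 * 8.314 * 304 = 5820.73
Denominator: 0.67 * 2 * 96485 = 129289.9
b = 5820.73 / 129289.9 = 0.045 V/decade

0.045 V/decade


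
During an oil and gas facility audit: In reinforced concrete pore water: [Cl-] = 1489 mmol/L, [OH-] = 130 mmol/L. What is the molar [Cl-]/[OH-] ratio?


Threshold parameter = [Cl-] / [OH-] (molar basis; both in mmol/L, so units cancel)
Ratio = 1489 / 130 = 11.45

11.45


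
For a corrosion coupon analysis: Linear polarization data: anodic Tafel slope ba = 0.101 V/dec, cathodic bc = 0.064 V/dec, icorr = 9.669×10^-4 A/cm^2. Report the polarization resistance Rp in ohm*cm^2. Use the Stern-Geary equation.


Apply the Stern-Geary equation: Rp = ba*bc / (2.303*icorr*(ba+bc))
ba*bc = 0.101*0.064 = 0.006464
ba+bc = 0.165; 2.303*icorr*(ba+bc) = 2.303*9.669×10^-4*0.165 = 3.6741717×10^-4
Rp = 0.006464 / 3.6741717×10^-4 = 17.59 ohm*cm^2

17.59 ohm*cm^2


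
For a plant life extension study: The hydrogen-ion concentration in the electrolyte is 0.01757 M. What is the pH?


pH = −log10[H+]
pH = −log10(0.01757) = 1.76

1.76


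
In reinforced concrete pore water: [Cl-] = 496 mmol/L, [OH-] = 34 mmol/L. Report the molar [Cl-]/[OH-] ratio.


Threshold parameter = [Cl-] / [OH-] (molar basis; both in mmol/L, so units cancel)
Ratio = 496 / 34 = 14.59

14.59


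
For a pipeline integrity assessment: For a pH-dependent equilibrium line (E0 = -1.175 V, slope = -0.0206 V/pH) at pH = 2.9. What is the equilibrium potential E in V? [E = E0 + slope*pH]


Apply the Pourbaix line equation: E = E0 + slope*pH
E = -1.175 + (-0.0206)*2.9 = -1.175 + (-0.05974) = -1.23474 V
Rounded to 3 decimal places: E = -1.235 V

-1.235 V


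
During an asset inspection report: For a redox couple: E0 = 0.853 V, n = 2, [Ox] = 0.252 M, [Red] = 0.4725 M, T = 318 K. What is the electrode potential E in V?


Apply the Nernst equation: E = E0 + (RT/nF)*ln([Ox]/[Red])
Step 1: RT/nF = 8.314*318/(2*96485) = 0.01370084 V
Step 2: [Ox]/[Red] = 0.252/0.4725 = 0.533333
Step 3: ln(0.533333) = -0.628609
Step 4: correction = 0.01370084 * -0.628609 = -0.0086 V
E = 0.853 + -0.0086 = 0.8444 V

0.8444 V


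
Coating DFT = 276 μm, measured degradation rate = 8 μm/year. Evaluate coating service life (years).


Service life = thickness / degradation rate
Life = 276 / 8 = 34.5 years

34.5 years


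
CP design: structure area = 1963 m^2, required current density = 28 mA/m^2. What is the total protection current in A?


I = area * current density, then convert mA → A (÷1000)
I = 1963 * 28 / 1000 = 54.96 A

54.96 A


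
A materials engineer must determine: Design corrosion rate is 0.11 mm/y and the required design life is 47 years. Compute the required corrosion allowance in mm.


Corrosion allowance = CR × design life
CA = 0.11 * 47 = 5.17 mm

5.17 mm


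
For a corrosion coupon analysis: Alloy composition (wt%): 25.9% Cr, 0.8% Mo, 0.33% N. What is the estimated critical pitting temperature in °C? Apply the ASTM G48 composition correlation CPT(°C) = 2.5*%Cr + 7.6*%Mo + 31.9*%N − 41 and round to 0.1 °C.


Apply the ASTM G48 empirical CPT estimate: CPT(°C) = 2.5*%Cr + 7.6*%Mo + 31.9*%N − 41
2.5*25.9 = 64.75; 7.6*0.8 = 6.08; 31.9*0.33 = 10.527
CPT = 64.75 + 6.08 + 10.527 − 41 = 40.357 °C
Rounded to 0.1 °C: CPT ≈ 40.4 °C

40.4 °C


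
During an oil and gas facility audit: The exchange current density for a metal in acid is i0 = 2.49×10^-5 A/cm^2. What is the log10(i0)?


i0 = 2.49×10^-5 A/cm^2
log10(i0) = -4.604

-4.604


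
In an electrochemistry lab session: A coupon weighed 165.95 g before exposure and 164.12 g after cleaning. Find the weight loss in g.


Weight loss = initial − final
WL = 165.95 − 164.12 = 1.83 g

1.83 g


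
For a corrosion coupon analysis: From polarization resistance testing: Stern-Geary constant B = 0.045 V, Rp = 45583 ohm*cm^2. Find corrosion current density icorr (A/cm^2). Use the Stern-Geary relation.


Apply the Stern-Geary relation: icorr = B / Rp
icorr = 0.045 / 45583 = 9.872×10^-7 A/cm^2

9.872×10^-7 A/cm^2


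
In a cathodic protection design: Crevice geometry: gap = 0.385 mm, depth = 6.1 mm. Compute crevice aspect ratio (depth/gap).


Aspect ratio = depth / gap
Ratio = 6.1 / 0.385 = 15.8

15.8


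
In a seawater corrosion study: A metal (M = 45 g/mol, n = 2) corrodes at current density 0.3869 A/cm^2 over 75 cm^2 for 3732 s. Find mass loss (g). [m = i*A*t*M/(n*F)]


Apply Faraday's law: m = i*A*t*M / (n*F)
Total charge passed Q = i*A*t = 0.3869*75*3732 = 108293.31 C
m = Q*M/(n*F) = 108293.31*45/(2*96485) = 25.2537 g

25.2537 g


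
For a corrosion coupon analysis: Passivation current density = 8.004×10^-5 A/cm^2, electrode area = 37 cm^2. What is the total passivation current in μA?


I = i_pass * A, then convert A → μA (×10^6)
I = 8.004×10^-5 * 37 * 10^6 = 2961.48 μA

2961.48 μA


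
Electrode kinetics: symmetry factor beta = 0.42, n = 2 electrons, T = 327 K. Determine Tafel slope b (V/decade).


Apply the Tafel slope relation: b = 2.303*R*T/(beta*n*F)
Numerator: 2.303 * 8.314 * 327 = 6261.12
Denominator: 0.42 * 2 * 96485 = 81047.4
b = 6261.12 / 81047.4 = 0.0773 V/decade

0.0773 V/decade


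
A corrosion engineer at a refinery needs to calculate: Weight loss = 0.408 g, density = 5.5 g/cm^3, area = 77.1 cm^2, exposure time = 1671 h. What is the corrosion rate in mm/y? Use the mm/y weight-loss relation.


Apply the mm/y weight-loss relation: CR = 87600 * W / (D * A * T)
Numerator: 87600 * 0.408 = 35740.8
Denominator: 5.5 * 77.1 * 1671 = 708587.55
CR = 35740.8 / 708587.55 = 0.050439 mm/y

0.050439 mm/y


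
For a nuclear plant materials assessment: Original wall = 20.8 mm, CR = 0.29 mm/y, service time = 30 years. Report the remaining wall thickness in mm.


Remaining wall = original − CR × time
t = 20.8 − 0.29*30 = 20.8 − 8.7 = 12.1 mm

12.1 mm


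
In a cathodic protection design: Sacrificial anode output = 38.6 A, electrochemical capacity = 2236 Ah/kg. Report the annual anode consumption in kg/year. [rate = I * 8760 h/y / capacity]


Annual consumption = current * hours per year / capacity
Rate = 38.6 * 8760 / 2236 = 151.2 kg/year

151.2 kg/year


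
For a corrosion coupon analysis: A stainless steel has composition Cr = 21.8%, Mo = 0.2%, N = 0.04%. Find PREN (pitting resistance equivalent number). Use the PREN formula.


Apply the PREN formula: PREN = Cr + 3.3*Mo + 16*N
PREN = 21.8 + 3.3*0.2 + 16*0.04
PREN = 21.8 + 0.66 + 0.64 = 23.1

23.1


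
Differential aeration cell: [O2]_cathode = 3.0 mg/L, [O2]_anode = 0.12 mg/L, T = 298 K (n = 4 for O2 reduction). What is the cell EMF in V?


Apply the Nernst concentration-cell relation: E = (RT/nF)*ln(C_cathode/C_anode)
RT/nF = 8.314*298/(4*96485) = 0.00641958 V
ln(3.0/0.12) = 3.21888
E = 0.00641958 * 3.21888 = 0.02066 V

0.02066 V


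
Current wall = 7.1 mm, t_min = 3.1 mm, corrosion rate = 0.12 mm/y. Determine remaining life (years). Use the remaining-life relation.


Apply the remaining-life relation: RL = (t_current − t_min) / CR
RL = (7.1 − 3.1) / 0.12 = 4.0 / 0.12 = 33.3 years

33.3 years


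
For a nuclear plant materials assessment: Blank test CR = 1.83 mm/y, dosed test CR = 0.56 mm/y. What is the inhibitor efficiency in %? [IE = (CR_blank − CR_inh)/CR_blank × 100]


Apply the inhibitor-efficiency definition: IE = (CR_blank − CR_inh)/CR_blank × 100
IE = (1.83 − 0.56) / 1.83 × 100
IE = 1.27 / 1.83 × 100 = 69.4 %

69.4 %


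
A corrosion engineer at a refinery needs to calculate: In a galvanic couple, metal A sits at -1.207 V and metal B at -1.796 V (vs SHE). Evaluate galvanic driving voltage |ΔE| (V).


Driving voltage is the absolute potential difference.
|ΔE| = |-1.207 − (-1.796)| = 0.589 V

0.589 V


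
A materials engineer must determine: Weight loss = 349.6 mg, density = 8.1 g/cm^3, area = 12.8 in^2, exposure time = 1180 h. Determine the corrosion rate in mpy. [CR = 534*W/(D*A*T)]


Apply the mpy weight-loss relation: CR = 534 * W / (D * A * T)
Numerator: 534 * 349.6 = 186686.4
Denominator: 8.1 * 12.8 * 1180 = 122342.4
CR = 186686.4 / 122342.4 = 1.5259 mpy

1.5259 mpy


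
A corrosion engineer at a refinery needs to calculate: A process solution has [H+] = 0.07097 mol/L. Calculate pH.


pH = −log10[H+]
pH = −log10(0.07097) = 1.15

1.15


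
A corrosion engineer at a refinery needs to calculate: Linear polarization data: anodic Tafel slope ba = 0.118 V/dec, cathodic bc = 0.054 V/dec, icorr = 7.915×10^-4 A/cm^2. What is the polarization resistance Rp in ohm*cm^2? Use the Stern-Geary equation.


Apply the Stern-Geary equation: Rp = ba*bc / (2.303*icorr*(ba+bc))
ba*bc = 0.118*0.054 = 0.006372
ba+bc = 0.172; 2.303*icorr*(ba+bc) = 2.303*7.915×10^-4*0.172 = 3.1352581×10^-4
Rp = 0.006372 / 3.1352581×10^-4 = 20.32 ohm*cm^2

20.32 ohm*cm^2


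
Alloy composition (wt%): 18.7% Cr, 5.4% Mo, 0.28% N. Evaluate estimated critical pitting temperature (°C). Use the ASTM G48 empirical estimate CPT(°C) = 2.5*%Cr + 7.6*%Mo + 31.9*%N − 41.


Apply the ASTM G48 empirical CPT estimate: CPT(°C) = 2.5*%Cr + 7.6*%Mo + 31.9*%N − 41
2.5*18.7 = 46.75; 7.6*5.4 = 41.04; 31.9*0.28 = 8.932
CPT = 46.75 + 41.04 + 8.932 − 41 = 55.722 °C
Rounded to 0.1 °C: CPT ≈ 55.7 °C

55.7 °C


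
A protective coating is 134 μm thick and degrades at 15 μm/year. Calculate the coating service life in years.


Service life = thickness / degradation rate
Life = 134 / 15 = 8.9 years

8.9 years


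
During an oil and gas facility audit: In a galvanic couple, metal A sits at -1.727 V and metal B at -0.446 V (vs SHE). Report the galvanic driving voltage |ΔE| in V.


Driving voltage is the absolute potential difference.
|ΔE| = |-1.727 − (-0.446)| = 1.281 V

1.281 V


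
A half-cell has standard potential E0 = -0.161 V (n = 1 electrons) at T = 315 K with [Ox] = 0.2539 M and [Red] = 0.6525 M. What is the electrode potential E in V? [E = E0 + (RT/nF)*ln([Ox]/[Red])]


Apply the Nernst equation: E = E0 + (RT/nF)*ln([Ox]/[Red])
Step 1: RT/nF = 8.314*315/(1*96485) = 0.02714318 V
Step 2: [Ox]/[Red] = 0.2539/0.6525 = 0.389119
Step 3: ln(0.389119) = -0.94387
Step 4: correction = 0.02714318 * -0.94387 = -0.026 V
E = -0.161 + -0.026 = -0.187 V

-0.187 V


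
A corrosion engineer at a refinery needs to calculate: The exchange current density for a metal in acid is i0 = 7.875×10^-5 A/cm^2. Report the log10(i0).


i0 = 7.875×10^-5 A/cm^2
log10(i0) = -4.104

-4.104


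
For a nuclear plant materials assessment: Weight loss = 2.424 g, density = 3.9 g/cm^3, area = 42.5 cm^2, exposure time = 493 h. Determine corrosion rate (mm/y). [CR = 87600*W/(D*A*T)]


Apply the mm/y weight-loss relation: CR = 87600 * W / (D * A * T)
Numerator: 87600 * 2.424 = 212342.4
Denominator: 3.9 * 42.5 * 493 = 81714.75
CR = 212342.4 / 81714.75 = 2.598581 mm/y

2.598581 mm/y


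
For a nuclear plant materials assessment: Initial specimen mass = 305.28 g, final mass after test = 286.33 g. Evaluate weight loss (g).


Weight loss = initial − final
WL = 305.28 − 286.33 = 18.95 g

18.95 g


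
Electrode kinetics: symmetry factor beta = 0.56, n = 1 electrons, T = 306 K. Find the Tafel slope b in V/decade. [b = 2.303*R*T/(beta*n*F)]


Apply the Tafel slope relation: b = 2.303*R*T/(beta*n*F)
Numerator: 2.303 * 8.314 * 306 = 5859.03
Denominator: 0.56 * 1 * 96485 = 54031.6
b = 5859.03 / 54031.6 = 0.1084 V/decade

0.1084 V/decade


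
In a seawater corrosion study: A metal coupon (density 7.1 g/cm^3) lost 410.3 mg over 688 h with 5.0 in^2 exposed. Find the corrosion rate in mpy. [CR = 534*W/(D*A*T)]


Apply the mpy weight-loss relation: CR = 534 * W / (D * A * T)
Numerator: 534 * 410.3 = 219100.2
Denominator: 7.1 * 5.0 * 688 = 24424.0
CR = 219100.2 / 24424.0 = 8.971 mpy

8.971 mpy


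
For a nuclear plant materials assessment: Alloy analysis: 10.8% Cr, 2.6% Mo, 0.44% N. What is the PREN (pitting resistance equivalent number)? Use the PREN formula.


Apply the PREN formula: PREN = Cr + 3.3*Mo + 16*N
PREN = 10.8 + 3.3*2.6 + 16*0.44
PREN = 10.8 + 8.58 + 7.04 = 26.42

26.42


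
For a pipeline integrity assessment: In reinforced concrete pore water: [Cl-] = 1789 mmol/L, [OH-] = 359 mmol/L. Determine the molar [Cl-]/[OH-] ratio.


Threshold parameter = [Cl-] / [OH-] (molar basis; both in mmol/L, so units cancel)
Ratio = 1789 / 359 = 4.98

4.98


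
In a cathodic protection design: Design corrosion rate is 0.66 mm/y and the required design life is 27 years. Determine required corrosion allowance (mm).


Corrosion allowance = CR × design life
CA = 0.66 * 27 = 17.82 mm

17.82 mm


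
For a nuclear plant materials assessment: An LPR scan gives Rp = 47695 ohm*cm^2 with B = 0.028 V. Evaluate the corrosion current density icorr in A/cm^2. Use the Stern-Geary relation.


Apply the Stern-Geary relation: icorr = B / Rp
icorr = 0.028 / 47695 = 5.871×10^-7 A/cm^2

5.871×10^-7 A/cm^2


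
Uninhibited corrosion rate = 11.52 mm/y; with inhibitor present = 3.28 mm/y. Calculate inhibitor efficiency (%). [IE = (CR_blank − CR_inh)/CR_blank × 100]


Apply the inhibitor-efficiency definition: IE = (CR_blank − CR_inh)/CR_blank × 100
IE = (11.52 − 3.28) / 11.52 × 100
IE = 8.24 / 11.52 × 100 = 71.5 %

71.5 %


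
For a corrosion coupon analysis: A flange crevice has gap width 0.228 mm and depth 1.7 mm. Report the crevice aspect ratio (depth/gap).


Aspect ratio = depth / gap
Ratio = 1.7 / 0.228 = 7.5

7.5


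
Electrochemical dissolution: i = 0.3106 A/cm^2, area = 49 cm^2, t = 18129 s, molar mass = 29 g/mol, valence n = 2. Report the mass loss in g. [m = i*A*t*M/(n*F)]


Apply Faraday's law: m = i*A*t*M / (n*F)
Total charge passed Q = i*A*t = 0.3106*49*18129 = 275912.5026 C
m = Q*M/(n*F) = 275912.5026*29/(2*96485) = 41.4648 g

41.4648 g


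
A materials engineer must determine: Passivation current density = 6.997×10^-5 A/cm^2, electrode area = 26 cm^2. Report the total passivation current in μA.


I = i_pass * A, then convert A → μA (×10^6)
I = 6.997×10^-5 * 26 * 10^6 = 1819.22 μA

1819.22 μA


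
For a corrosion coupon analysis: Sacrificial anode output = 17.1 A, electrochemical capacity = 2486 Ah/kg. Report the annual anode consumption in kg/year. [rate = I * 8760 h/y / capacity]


Annual consumption = current * hours per year / capacity
Rate = 17.1 * 8760 / 2486 = 60.3 kg/year

60.3 kg/year


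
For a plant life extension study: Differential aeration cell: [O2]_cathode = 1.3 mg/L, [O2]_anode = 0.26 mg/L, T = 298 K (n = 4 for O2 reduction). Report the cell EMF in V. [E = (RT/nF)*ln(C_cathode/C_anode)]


Apply the Nernst concentration-cell relation: E = (RT/nF)*ln(C_cathode/C_anode)
RT/nF = 8.314*298/(4*96485) = 0.00641958 V
ln(1.3/0.26) = 1.60944
E = 0.00641958 * 1.60944 = 0.01033 V

0.01033 V


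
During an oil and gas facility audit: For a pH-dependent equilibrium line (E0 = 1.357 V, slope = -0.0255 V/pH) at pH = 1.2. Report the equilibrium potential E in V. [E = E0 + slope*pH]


Apply the Pourbaix line equation: E = E0 + slope*pH
E = 1.357 + (-0.0255)*1.2 = 1.357 + (-0.0306) = 1.3264 V
Rounded to 3 decimal places: E = 1.326 V

1.326 V


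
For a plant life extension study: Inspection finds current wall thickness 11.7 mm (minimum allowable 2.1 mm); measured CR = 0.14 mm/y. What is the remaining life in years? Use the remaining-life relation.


Apply the remaining-life relation: RL = (t_current − t_min) / CR
RL = (11.7 − 2.1) / 0.14 = 9.6 / 0.14 = 68.6 years

68.6 years


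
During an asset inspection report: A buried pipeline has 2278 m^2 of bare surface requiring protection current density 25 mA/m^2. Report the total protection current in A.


I = area * current density, then convert mA → A (÷1000)
I = 2278 * 25 / 1000 = 56.95 A

56.95 A


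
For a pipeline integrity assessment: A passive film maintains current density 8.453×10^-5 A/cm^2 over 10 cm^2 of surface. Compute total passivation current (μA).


I = i_pass * A, then convert A → μA (×10^6)
I = 8.453×10^-5 * 10 * 10^6 = 845.3 μA

845.3 μA


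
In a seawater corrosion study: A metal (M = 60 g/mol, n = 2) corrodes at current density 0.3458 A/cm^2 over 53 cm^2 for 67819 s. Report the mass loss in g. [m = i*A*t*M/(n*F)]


Apply Faraday's law: m = i*A*t*M / (n*F)
Total charge passed Q = i*A*t = 0.3458*53*67819 = 1242945.9406 C
m = Q*M/(n*F) = 1242945.9406*60/(2*96485) = 386.46814 g

386.46814 g


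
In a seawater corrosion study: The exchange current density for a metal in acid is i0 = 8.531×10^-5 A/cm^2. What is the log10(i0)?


i0 = 8.531×10^-5 A/cm^2
log10(i0) = -4.069

-4.069


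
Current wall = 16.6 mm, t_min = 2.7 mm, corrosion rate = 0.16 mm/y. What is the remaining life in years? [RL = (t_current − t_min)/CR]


Apply the remaining-life relation: RL = (t_current − t_min) / CR
RL = (16.6 − 2.7) / 0.16 = 13.9 / 0.16 = 86.9 years

86.9 years


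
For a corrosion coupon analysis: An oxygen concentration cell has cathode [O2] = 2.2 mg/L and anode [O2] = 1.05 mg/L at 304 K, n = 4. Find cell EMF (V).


Apply the Nernst concentration-cell relation: E = (RT/nF)*ln(C_cathode/C_anode)
RT/nF = 8.314*304/(4*96485) = 0.00654883 V
ln(2.2/1.05) = 0.73967
E = 0.00654883 * 0.73967 = 0.00484 V

0.00484 V


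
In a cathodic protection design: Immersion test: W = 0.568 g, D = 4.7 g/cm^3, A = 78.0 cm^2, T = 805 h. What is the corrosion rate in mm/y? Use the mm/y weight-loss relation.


Apply the mm/y weight-loss relation: CR = 87600 * W / (D * A * T)
Numerator: 87600 * 0.568 = 49756.8
Denominator: 4.7 * 78.0 * 805 = 295113.0
CR = 49756.8 / 295113.0 = 0.168603 mm/y

0.168603 mm/y


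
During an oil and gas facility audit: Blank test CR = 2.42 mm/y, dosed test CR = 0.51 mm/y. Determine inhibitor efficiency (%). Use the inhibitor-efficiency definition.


Apply the inhibitor-efficiency definition: IE = (CR_blank − CR_inh)/CR_blank × 100
IE = (2.42 − 0.51) / 2.42 × 100
IE = 1.91 / 2.42 × 100 = 78.9 %

78.9 %


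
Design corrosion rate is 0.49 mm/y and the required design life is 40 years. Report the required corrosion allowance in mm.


Corrosion allowance = CR × design life
CA = 0.49 * 40 = 19.6 mm

19.6 mm


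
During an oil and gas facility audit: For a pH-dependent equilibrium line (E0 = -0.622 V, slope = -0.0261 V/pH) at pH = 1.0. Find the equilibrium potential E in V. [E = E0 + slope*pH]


Apply the Pourbaix line equation: E = E0 + slope*pH
E = -0.622 + (-0.0261)*1.0 = -0.622 + (-0.0261) = -0.6481 V
Rounded to 3 decimal places: E = -0.648 V

-0.648 V


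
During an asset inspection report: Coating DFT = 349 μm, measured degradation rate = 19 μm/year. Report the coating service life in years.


Service life = thickness / degradation rate
Life = 349 / 19 = 18.4 years

18.4 years


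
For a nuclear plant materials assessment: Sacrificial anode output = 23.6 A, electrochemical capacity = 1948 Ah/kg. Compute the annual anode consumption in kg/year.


Annual consumption = current * hours per year / capacity
Rate = 23.6 * 8760 / 1948 = 106.1 kg/year

106.1 kg/year


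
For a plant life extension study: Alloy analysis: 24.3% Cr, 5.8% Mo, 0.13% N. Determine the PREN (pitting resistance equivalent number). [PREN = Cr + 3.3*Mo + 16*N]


Apply the PREN formula: PREN = Cr + 3.3*Mo + 16*N
PREN = 24.3 + 3.3*5.8 + 16*0.13
PREN = 24.3 + 19.14 + 2.08 = 45.52

45.52


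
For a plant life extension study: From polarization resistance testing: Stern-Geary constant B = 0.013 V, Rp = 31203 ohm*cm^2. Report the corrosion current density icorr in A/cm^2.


Apply the Stern-Geary relation: icorr = B / Rp
icorr = 0.013 / 31203 = 4.166×10^-7 A/cm^2

4.166×10^-7 A/cm^2


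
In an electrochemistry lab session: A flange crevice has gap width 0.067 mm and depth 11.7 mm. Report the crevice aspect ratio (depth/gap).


Aspect ratio = depth / gap
Ratio = 11.7 / 0.067 = 174.6

174.6


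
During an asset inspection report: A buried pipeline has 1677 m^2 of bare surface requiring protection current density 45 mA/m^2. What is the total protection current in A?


I = area * current density, then convert mA → A (÷1000)
I = 1677 * 45 / 1000 = 75.47 A

75.47 A


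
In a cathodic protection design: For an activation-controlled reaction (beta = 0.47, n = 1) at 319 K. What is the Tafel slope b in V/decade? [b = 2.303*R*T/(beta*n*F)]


Apply the Tafel slope relation: b = 2.303*R*T/(beta*n*F)
Numerator: 2.303 * 8.314 * 319 = 6107.94
Denominator: 0.47 * 1 * 96485 = 45347.95
b = 6107.94 / 45347.95 = 0.135 V/decade

0.135 V/decade


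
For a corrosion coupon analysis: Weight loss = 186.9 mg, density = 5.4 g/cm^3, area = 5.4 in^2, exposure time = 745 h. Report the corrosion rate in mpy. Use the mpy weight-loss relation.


Apply the mpy weight-loss relation: CR = 534 * W / (D * A * T)
Numerator: 534 * 186.9 = 99804.6
Denominator: 5.4 * 5.4 * 745 = 21724.2
CR = 99804.6 / 21724.2 = 4.59417 mpy

4.59417 mpy


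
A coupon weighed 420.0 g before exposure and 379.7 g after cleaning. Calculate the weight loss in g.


Weight loss = initial − final
WL = 420.0 − 379.7 = 40.3 g

40.3 g


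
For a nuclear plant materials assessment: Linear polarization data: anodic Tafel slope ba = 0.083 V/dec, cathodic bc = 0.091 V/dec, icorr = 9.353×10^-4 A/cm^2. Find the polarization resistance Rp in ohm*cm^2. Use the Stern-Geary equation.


Apply the Stern-Geary equation: Rp = ba*bc / (2.303*icorr*(ba+bc))
ba*bc = 0.083*0.091 = 0.007553
ba+bc = 0.174; 2.303*icorr*(ba+bc) = 2.303*9.353×10^-4*0.174 = 3.7479529×10^-4
Rp = 0.007553 / 3.7479529×10^-4 = 20.15 ohm*cm^2

20.15 ohm*cm^2


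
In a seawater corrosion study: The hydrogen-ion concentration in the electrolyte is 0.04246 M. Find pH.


pH = −log10[H+]
pH = −log10(0.04246) = 1.37

1.37


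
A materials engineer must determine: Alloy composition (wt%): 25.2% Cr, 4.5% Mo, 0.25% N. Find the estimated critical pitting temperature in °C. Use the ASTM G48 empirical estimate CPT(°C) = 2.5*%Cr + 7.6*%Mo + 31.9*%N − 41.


Apply the ASTM G48 empirical CPT estimate: CPT(°C) = 2.5*%Cr + 7.6*%Mo + 31.9*%N − 41
2.5*25.2 = 63; 7.6*4.5 = 34.2; 31.9*0.25 = 7.975
CPT = 63 + 34.2 + 7.975 − 41 = 64.175 °C
Rounded to 0.1 °C: CPT ≈ 64.2 °C

64.2 °C


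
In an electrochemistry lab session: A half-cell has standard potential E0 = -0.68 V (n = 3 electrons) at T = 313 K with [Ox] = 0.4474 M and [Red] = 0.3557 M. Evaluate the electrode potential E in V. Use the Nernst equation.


Apply the Nernst equation: E = E0 + (RT/nF)*ln([Ox]/[Red])
Step 1: RT/nF = 8.314*313/(3*96485) = 0.00899028 V
Step 2: [Ox]/[Red] = 0.4474/0.3557 = 1.257802
Step 3: ln(1.257802) = 0.229366
Step 4: correction = 0.00899028 * 0.229366 = 0.002 V
E = -0.68 + 0.002 = -0.678 V

-0.678 V


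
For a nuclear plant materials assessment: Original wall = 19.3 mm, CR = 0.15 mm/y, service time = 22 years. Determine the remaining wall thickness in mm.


Remaining wall = original − CR × time
t = 19.3 − 0.15*22 = 19.3 − 3.3 = 16.0 mm

16.0 mm
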